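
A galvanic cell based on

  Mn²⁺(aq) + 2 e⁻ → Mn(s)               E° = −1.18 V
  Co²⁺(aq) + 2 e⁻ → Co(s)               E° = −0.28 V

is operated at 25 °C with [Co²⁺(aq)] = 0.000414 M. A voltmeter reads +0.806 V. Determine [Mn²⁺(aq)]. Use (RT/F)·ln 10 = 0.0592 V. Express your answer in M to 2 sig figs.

Co²⁺/Co is the cathode (higher E°); E°cell = −0.28 − (−1.18) = +0.90 V with n = 2.
Since E = E° − (0.0592/n)·log Q, log Q = n(E° − E)/0.0592 = 3.176.
The balanced reaction is Co²⁺(aq) + Mn(s) → Co(s) + Mn²⁺(aq), so Q = [Mn²⁺(aq)] / [Co²⁺(aq)].
Substituting the known concentrations and solving, log [Mn²⁺(aq)] = −0.207 and [Mn²⁺(aq)] = 0.62 M.

0.62 M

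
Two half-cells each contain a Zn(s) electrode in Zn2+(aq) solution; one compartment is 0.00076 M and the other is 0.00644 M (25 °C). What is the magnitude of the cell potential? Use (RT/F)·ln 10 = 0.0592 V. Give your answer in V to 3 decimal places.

0.027 V

For a concentration cell E°cell = 0, since both electrodes use the same couple.
The compartment with the higher Zn2+(aq) concentration (0.00644 M) acts as the cathode; ions are reduced there and produced at the dilute (0.00076 M) anode.
With n = 2, Ecell = −(0.0592/2)·log([dilute]/[conc]) = −(0.0592/2)·log(0.00076/0.00644) = +0.027 V.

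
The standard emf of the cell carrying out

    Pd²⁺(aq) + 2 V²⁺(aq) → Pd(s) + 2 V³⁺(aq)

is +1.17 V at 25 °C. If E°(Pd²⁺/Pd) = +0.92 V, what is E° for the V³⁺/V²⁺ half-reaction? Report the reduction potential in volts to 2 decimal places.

In the reaction as written the Pd²⁺/Pd couple is reduced (cathode) and V³⁺/V²⁺ is oxidized (anode), so E°cell = E°(Pd²⁺/Pd) − E°(V³⁺/V²⁺).
E°(V³⁺/V²⁺) = E°(cathode) − E°cell = +0.92 − (+1.17) = −0.25 V.

−0.25 V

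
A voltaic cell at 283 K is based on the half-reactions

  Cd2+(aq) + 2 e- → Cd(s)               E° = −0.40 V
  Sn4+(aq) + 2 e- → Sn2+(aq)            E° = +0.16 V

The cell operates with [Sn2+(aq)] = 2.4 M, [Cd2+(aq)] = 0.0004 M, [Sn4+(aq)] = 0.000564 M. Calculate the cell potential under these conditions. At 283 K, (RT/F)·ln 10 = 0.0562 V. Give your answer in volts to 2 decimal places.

Since E°(Sn⁴⁺/Sn²⁺) > E°(Cd²⁺/Cd), Sn⁴⁺/Sn²⁺ serves as the cathode.
E°cell = +0.16 − (−0.40) = +0.56 V, with n = 2 electrons transferred.
For the overall reaction Sn4+(aq) + Cd(s) → Sn2+(aq) + Cd2+(aq), Q = ([Sn2+(aq)]·[Cd2+(aq)]) / [Sn4+(aq)] = 1.7, giving log Q = 0.231.
By the Nernst equation, E = +0.56 − (0.0562/2)·(0.231) = +0.55 V.

+0.55 V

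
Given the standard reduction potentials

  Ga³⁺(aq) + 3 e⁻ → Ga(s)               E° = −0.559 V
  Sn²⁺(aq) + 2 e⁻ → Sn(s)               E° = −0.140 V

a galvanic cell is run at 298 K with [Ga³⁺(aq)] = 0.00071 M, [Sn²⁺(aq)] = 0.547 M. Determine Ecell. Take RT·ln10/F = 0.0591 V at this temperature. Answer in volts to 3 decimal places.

Since E°(Sn²⁺/Sn) > E°(Ga³⁺/Ga), Sn²⁺/Sn serves as the cathode.
E°cell = −0.140 − (−0.559) = +0.419 V, with n = 6 electrons transferred.
For the overall reaction 3 Sn²⁺(aq) + 2 Ga(s) → 3 Sn(s) + 2 Ga³⁺(aq), Q = [Ga³⁺(aq)]^2 / [Sn²⁺(aq)]^3 = 3.08×10^−6, giving log Q = −5.511.
Applying E = E° − (RT ln10/nF)·log Q gives +0.419 − (0.0591/6)(−5.511) = +0.473 V.

+0.473 V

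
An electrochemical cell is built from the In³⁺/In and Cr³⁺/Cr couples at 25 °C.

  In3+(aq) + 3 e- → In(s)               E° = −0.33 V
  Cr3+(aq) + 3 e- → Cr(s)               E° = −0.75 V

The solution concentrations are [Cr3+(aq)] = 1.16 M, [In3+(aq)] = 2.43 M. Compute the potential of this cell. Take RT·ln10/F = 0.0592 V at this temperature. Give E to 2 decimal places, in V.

The In³⁺/In couple has the more positive E°, so it is the cathode; Cr³⁺/Cr is the anode.
The standard potential is −0.33 − (−0.75) = +0.42 V and the balanced reaction transfers n = 3 electrons.
The balanced reaction is In3+(aq) + Cr(s) → In(s) + Cr3+(aq), so Q = [Cr3+(aq)] / [In3+(aq)] = 0.477 and log Q = −0.321.
Applying E = E° − (RT ln10/nF)·log Q gives +0.42 − (0.0592/3)(−0.321) = +0.43 V.

+0.43 V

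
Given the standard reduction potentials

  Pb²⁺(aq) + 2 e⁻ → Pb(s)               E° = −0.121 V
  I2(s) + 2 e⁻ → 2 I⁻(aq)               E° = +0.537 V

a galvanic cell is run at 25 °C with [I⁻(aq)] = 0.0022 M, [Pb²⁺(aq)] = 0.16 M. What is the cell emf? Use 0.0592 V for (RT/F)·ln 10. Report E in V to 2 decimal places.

The I₂/I⁻ couple has the more positive E°, so it is the cathode; Pb²⁺/Pb is the anode.
E°cell = +0.537 − (−0.121) = +0.658 V, with n = 2 electrons transferred.
Balancing gives I2(s) + Pb(s) → 2 I⁻(aq) + Pb²⁺(aq); hence Q = [I⁻(aq)]^2·[Pb²⁺(aq)] = 7.74×10^−7 (log Q = −6.111).
Applying E = E° − (RT ln10/nF)·log Q gives +0.658 − (0.0592/2)(−6.111) = +0.84 V.

+0.84 V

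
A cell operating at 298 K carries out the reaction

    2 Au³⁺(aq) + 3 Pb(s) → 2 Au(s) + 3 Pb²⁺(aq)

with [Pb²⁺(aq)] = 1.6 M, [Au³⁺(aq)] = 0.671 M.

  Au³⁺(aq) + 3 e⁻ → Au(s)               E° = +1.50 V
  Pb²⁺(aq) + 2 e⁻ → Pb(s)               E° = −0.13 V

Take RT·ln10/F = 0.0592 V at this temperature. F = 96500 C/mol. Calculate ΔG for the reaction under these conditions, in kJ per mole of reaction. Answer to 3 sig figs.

With Au³⁺/Au reduced at the cathode, E°cell = +1.50 − (−0.13) = +1.63 V and n = 6.
Q = [Pb²⁺(aq)]^3 / [Au³⁺(aq)]^2 = 9.1, so log Q = 0.959 and E = +1.63 − (0.0592/6)(0.959) = +1.6205 V.
ΔG = −nFE = −(6)(96500)(+1.6205) J/mol = −938 kJ/mol.

−938 kJ/mol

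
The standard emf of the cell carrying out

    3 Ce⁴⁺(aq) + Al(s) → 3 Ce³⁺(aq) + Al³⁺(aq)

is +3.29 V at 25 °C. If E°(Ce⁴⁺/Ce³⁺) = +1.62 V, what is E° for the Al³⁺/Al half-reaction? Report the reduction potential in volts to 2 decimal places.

In the reaction as written the Ce⁴⁺/Ce³⁺ couple is reduced (cathode) and Al³⁺/Al is oxidized (anode), so E°cell = E°(Ce⁴⁺/Ce³⁺) − E°(Al³⁺/Al).
E°(Al³⁺/Al) = E°(cathode) − E°cell = +1.62 − (+3.29) = −1.67 V.

−1.67 V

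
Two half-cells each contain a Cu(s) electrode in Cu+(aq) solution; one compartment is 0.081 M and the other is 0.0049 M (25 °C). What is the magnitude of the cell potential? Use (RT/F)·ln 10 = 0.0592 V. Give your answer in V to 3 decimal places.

For a concentration cell E°cell = 0, since both electrodes use the same couple.
The compartment with the higher Cu+(aq) concentration (0.081 M) acts as the cathode; ions are reduced there and produced at the dilute (0.0049 M) anode.
With n = 1, Ecell = −(0.0592/1)·log([dilute]/[conc]) = −(0.0592/1)·log(0.0049/0.081) = +0.072 V.

0.072 V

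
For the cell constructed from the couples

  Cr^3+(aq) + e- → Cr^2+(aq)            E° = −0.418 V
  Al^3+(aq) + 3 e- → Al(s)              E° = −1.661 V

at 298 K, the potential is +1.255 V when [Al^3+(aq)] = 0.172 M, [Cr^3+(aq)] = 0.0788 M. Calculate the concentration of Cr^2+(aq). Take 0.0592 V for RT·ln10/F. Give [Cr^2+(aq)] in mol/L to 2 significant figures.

The Cr³⁺/Cr²⁺ couple has the larger reduction potential, so it is the cathode: E°cell = −0.418 − (−1.661) = +1.243 V and n = 3.
From the Nernst equation, log Q = n(E° − E)/0.0592 = 3·(+1.243 − (+1.255))/0.0592 = −0.608.
For 3 Cr^3+(aq) + Al(s) → 3 Cr^2+(aq) + Al^3+(aq), the reaction quotient is Q = ([Cr^2+(aq)]^3·[Al^3+(aq)]) / [Cr^3+(aq)]^3.
Substituting the known concentrations and solving, log [Cr^2+(aq)] = −1.051 and [Cr^2+(aq)] = 0.089 M.

0.089 M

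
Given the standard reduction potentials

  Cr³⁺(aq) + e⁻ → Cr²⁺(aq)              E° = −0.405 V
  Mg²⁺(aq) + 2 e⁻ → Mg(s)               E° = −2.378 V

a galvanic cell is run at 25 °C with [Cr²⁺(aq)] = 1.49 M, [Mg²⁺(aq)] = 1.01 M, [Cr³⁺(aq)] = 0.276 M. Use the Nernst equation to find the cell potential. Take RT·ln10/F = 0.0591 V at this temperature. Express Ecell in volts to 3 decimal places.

+1.930 V

The Cr³⁺/Cr²⁺ couple has the more positive E°, so it is the cathode; Mg²⁺/Mg is the anode.
E°cell = E°cat − E°an = −0.405 − (−2.378) = +1.973 V; n = 2.
For the overall reaction 2 Cr³⁺(aq) + Mg(s) → 2 Cr²⁺(aq) + Mg²⁺(aq), Q = ([Cr²⁺(aq)]^2·[Mg²⁺(aq)]) / [Cr³⁺(aq)]^2 = 29.4, giving log Q = 1.469.
Applying E = E° − (RT ln10/nF)·log Q gives +1.973 − (0.0591/2)(1.469) = +1.930 V.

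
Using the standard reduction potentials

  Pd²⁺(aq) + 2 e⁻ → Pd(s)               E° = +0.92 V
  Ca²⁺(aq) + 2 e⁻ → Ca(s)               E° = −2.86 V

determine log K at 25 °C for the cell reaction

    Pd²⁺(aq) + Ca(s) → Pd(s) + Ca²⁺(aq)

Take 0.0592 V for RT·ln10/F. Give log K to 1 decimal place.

log K = 127.7

The Pd²⁺/Pd couple is reduced (cathode); E°cell = +0.92 − (−2.86) = +3.78 V with n = 2.
At equilibrium E = 0, so log K = nE°cell / 0.0592 = (2)(+3.78) / 0.0592 = 127.7.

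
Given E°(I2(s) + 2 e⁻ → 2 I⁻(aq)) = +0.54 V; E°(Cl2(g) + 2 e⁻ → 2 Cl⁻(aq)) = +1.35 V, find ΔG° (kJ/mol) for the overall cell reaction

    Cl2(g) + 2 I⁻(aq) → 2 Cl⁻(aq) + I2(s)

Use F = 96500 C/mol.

−156 kJ/mol

In the reaction as written Cl2(g) is reduced, so the Cl₂/Cl⁻ couple is the cathode and I₂/I⁻ is the anode.
E°cell = +1.35 − (+0.54) = +0.81 V; balancing electrons gives n = 2.
ΔG° = −nFE°cell = −(2)(96500)(+0.81) J/mol = −156 kJ/mol.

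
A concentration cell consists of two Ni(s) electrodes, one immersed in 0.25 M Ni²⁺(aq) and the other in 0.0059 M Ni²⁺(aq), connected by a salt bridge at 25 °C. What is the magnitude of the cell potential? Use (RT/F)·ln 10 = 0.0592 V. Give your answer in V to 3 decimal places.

For a concentration cell E°cell = 0, since both electrodes use the same couple.
The compartment with the higher Ni²⁺(aq) concentration (0.25 M) acts as the cathode; ions are reduced there and produced at the dilute (0.0059 M) anode.
With n = 2, Ecell = −(0.0592/2)·log([dilute]/[conc]) = −(0.0592/2)·log(0.0059/0.25) = +0.048 V.

0.048 V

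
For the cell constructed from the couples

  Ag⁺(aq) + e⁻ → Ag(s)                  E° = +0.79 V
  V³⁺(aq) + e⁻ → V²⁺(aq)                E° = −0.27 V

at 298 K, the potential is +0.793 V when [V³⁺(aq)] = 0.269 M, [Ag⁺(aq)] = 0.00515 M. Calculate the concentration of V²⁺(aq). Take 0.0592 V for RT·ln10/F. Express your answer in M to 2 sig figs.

With Ag⁺/Ag at the cathode and V³⁺/V²⁺ at the anode, E°cell = +0.79 − (−0.27) = +1.06 V (n = 1).
Rearranging E = E° − (0.0592/n)·log Q gives log Q = 1(+1.06 − (+0.793))/0.0592 = 4.510.
For Ag⁺(aq) + V²⁺(aq) → Ag(s) + V³⁺(aq), the reaction quotient is Q = [V³⁺(aq)] / ([Ag⁺(aq)]·[V²⁺(aq)]).
Isolating [V²⁺(aq)] in Q = 10^{4.510} yields log [V²⁺(aq)] = −2.792, i.e. 0.0016 M.

0.0016 M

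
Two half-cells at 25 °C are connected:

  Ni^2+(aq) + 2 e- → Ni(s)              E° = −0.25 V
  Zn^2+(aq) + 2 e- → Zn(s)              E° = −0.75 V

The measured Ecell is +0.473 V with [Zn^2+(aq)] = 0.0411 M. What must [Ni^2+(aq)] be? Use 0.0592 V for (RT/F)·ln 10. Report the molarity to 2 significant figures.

0.0050 M

Ni²⁺/Ni is the cathode (higher E°); E°cell = −0.25 − (−0.75) = +0.50 V with n = 2.
From the Nernst equation, log Q = n(E° − E)/0.0592 = 2·(+0.50 − (+0.473))/0.0592 = 0.912.
For Ni^2+(aq) + Zn(s) → Ni(s) + Zn^2+(aq), the reaction quotient is Q = [Zn^2+(aq)] / [Ni^2+(aq)].
Solving for the unknown gives log [Ni^2+(aq)] = −2.298, so [Ni^2+(aq)] ≈ 0.0050 M.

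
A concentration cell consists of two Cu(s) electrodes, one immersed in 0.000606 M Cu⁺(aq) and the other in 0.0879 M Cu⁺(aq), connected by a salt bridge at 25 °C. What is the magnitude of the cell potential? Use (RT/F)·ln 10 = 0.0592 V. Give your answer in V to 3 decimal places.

0.128 V

For a concentration cell E°cell = 0, since both electrodes use the same couple.
The compartment with the higher Cu⁺(aq) concentration (0.0879 M) acts as the cathode; ions are reduced there and produced at the dilute (0.000606 M) anode.
With n = 1, Ecell = −(0.0592/1)·log([dilute]/[conc]) = −(0.0592/1)·log(0.000606/0.0879) = +0.128 V.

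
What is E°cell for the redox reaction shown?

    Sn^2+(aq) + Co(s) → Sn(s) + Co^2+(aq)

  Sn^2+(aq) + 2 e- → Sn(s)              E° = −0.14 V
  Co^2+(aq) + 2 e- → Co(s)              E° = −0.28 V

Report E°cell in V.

+0.14 V

In the reaction as written, Sn^2+(aq) is reduced (cathode) and Co^2+(aq) is produced by oxidation at the anode.
E°cell = E°(cathode) − E°(anode) = −0.14 − (−0.28) = +0.14 V.
The positive value indicates the reaction is spontaneous as written.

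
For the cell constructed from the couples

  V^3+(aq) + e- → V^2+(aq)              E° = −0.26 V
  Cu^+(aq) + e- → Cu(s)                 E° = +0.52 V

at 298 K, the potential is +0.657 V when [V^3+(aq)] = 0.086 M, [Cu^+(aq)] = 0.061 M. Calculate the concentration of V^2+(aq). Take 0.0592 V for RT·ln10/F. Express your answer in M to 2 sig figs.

0.012 M

The Cu⁺/Cu couple has the larger reduction potential, so it is the cathode: E°cell = +0.52 − (−0.26) = +0.78 V and n = 1.
Since E = E° − (0.0592/n)·log Q, log Q = n(E° − E)/0.0592 = 2.078.
The balanced reaction is Cu^+(aq) + V^2+(aq) → Cu(s) + V^3+(aq), so Q = [V^3+(aq)] / ([Cu^+(aq)]·[V^2+(aq)]).
Isolating [V^2+(aq)] in Q = 10^{2.078} yields log [V^2+(aq)] = −1.929, i.e. 0.012 M.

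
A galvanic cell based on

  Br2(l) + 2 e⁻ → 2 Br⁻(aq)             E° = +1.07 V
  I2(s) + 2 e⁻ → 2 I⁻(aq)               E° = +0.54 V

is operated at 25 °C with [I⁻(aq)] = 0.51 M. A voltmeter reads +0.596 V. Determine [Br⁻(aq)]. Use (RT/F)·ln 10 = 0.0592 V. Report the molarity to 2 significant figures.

The Br₂/Br⁻ couple has the larger reduction potential, so it is the cathode: E°cell = +1.07 − (+0.54) = +0.53 V and n = 2.
From the Nernst equation, log Q = n(E° − E)/0.0592 = 2·(+0.53 − (+0.596))/0.0592 = −2.230.
The balanced reaction is Br2(l) + 2 I⁻(aq) → 2 Br⁻(aq) + I2(s), so Q = [Br⁻(aq)]^2 / [I⁻(aq)]^2.
Substituting the known concentrations and solving, log [Br⁻(aq)] = −1.407 and [Br⁻(aq)] = 0.039 M.

0.039 M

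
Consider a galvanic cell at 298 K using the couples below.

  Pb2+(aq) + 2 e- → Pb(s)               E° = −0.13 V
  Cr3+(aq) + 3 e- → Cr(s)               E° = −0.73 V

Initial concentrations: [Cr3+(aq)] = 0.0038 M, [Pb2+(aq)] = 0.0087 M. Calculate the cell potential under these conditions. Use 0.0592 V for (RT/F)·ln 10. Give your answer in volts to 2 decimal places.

+0.59 V

Pb²⁺/Pb is reduced (cathode, E° = −0.13 V) and Cr³⁺/Cr is oxidized (anode).
E°cell = −0.13 − (−0.73) = +0.60 V, with n = 6 electrons transferred.
For the overall reaction 3 Pb2+(aq) + 2 Cr(s) → 3 Pb(s) + 2 Cr3+(aq), Q = [Cr3+(aq)]^2 / [Pb2+(aq)]^3 = 21.9, giving log Q = 1.341.
Applying E = E° − (RT ln10/nF)·log Q gives +0.60 − (0.0592/6)(1.341) = +0.59 V.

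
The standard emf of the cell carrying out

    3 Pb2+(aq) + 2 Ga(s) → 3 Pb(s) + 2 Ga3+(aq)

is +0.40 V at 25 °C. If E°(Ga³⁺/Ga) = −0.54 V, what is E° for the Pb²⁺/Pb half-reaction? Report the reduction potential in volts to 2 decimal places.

−0.14 V

In the reaction as written the Pb²⁺/Pb couple is reduced (cathode) and Ga³⁺/Ga is oxidized (anode), so E°cell = E°(Pb²⁺/Pb) − E°(Ga³⁺/Ga).
E°(Pb²⁺/Pb) = E°cell + E°(anode) = +0.40 + (−0.54) = −0.14 V.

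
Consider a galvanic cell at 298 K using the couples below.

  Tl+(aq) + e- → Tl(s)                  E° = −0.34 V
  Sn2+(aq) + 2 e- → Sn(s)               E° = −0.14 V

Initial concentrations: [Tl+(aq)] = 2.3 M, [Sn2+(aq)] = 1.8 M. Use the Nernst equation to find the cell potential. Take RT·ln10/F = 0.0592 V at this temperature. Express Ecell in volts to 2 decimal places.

+0.19 V

Since E°(Sn²⁺/Sn) > E°(Tl⁺/Tl), Sn²⁺/Sn serves as the cathode.
E°cell = −0.14 − (−0.34) = +0.20 V, with n = 2 electrons transferred.
Balancing gives Sn2+(aq) + 2 Tl(s) → Sn(s) + 2 Tl+(aq); hence Q = [Tl+(aq)]^2 / [Sn2+(aq)] = 2.94 (log Q = 0.468).
E = E° − (0.0592/n)·log Q = +0.20 − (0.0592/2)(0.468) = +0.19 V.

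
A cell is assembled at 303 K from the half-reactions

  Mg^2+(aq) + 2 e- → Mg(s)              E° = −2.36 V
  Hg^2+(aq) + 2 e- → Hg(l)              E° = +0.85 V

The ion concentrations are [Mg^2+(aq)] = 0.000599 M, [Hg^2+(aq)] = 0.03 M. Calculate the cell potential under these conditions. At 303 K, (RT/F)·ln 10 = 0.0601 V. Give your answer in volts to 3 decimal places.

Hg²⁺/Hg is reduced (cathode, E° = +0.85 V) and Mg²⁺/Mg is oxidized (anode).
The standard potential is +0.85 − (−2.36) = +3.21 V and the balanced reaction transfers n = 2 electrons.
For the overall reaction Hg^2+(aq) + Mg(s) → Hg(l) + Mg^2+(aq), Q = [Mg^2+(aq)] / [Hg^2+(aq)] = 0.02, giving log Q = −1.700.
Applying E = E° − (RT ln10/nF)·log Q gives +3.21 − (0.0601/2)(−1.700) = +3.261 V.

+3.261 V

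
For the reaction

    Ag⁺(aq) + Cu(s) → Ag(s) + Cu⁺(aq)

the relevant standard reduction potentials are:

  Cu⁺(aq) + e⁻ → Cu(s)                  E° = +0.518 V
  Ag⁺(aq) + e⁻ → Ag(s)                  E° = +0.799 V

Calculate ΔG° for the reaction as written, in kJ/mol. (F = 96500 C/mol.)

−27.1 kJ/mol

In the reaction as written Ag⁺(aq) is reduced, so the Ag⁺/Ag couple is the cathode and Cu⁺/Cu is the anode.
E°cell = +0.799 − (+0.518) = +0.281 V; balancing electrons gives n = 1.
ΔG° = −nFE°cell = −(1)(96500)(+0.281) J/mol = −27.1 kJ/mol.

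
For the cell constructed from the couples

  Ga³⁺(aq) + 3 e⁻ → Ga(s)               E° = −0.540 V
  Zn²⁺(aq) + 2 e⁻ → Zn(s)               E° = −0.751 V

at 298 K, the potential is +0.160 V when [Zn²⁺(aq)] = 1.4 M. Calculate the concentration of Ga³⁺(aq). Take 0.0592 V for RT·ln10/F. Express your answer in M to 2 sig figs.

The Ga³⁺/Ga couple has the larger reduction potential, so it is the cathode: E°cell = −0.540 − (−0.751) = +0.211 V and n = 6.
Since E = E° − (0.0592/n)·log Q, log Q = n(E° − E)/0.0592 = 5.169.
For 2 Ga³⁺(aq) + 3 Zn(s) → 2 Ga(s) + 3 Zn²⁺(aq), the reaction quotient is Q = [Zn²⁺(aq)]^3 / [Ga³⁺(aq)]^2.
Isolating [Ga³⁺(aq)] in Q = 10^{5.169} yields log [Ga³⁺(aq)] = −2.365, i.e. 0.0043 M.

0.0043 M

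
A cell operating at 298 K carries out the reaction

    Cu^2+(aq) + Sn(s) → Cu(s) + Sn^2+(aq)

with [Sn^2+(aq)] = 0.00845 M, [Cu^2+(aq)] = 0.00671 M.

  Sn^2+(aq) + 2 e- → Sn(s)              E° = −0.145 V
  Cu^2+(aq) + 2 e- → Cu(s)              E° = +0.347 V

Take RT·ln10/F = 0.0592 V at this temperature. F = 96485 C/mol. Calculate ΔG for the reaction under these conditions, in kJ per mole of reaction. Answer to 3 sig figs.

With Cu²⁺/Cu reduced at the cathode, E°cell = +0.347 − (−0.145) = +0.492 V and n = 2.
Here Q = [Sn^2+(aq)] / [Cu^2+(aq)] = 1.26 (log Q = 0.100), giving E = +0.492 − (0.0592/2)·(0.100) = +0.4890 V.
Then ΔG = −nFE = −2 × 96485 × +0.4890 J/mol = −94.4 kJ/mol.

−94.4 kJ/mol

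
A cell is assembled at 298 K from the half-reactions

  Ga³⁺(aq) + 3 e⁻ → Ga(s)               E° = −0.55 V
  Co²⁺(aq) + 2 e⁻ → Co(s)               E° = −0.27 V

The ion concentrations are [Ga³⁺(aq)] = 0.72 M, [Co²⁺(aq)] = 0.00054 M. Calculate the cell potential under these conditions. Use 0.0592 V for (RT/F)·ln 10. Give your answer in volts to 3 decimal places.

+0.186 V

Co²⁺/Co is reduced (cathode, E° = −0.27 V) and Ga³⁺/Ga is oxidized (anode).
The standard potential is −0.27 − (−0.55) = +0.28 V and the balanced reaction transfers n = 6 electrons.
Balancing gives 3 Co²⁺(aq) + 2 Ga(s) → 3 Co(s) + 2 Ga³⁺(aq); hence Q = [Ga³⁺(aq)]^2 / [Co²⁺(aq)]^3 = 3.29×10^9 (log Q = 9.517).
Applying E = E° − (RT ln10/nF)·log Q gives +0.28 − (0.0592/6)(9.517) = +0.186 V.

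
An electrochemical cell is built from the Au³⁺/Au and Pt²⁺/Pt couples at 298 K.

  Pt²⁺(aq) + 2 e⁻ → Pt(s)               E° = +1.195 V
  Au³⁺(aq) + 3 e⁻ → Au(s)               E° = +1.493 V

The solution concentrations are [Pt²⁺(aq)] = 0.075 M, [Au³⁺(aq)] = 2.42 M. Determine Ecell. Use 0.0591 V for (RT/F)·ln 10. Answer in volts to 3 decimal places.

Since E°(Au³⁺/Au) > E°(Pt²⁺/Pt), Au³⁺/Au serves as the cathode.
E°cell = E°cat − E°an = +1.493 − (+1.195) = +0.298 V; n = 6.
The balanced reaction is 2 Au³⁺(aq) + 3 Pt(s) → 2 Au(s) + 3 Pt²⁺(aq), so Q = [Pt²⁺(aq)]^3 / [Au³⁺(aq)]^2 = 7.2×10^−5 and log Q = −4.142.
Applying E = E° − (RT ln10/nF)·log Q gives +0.298 − (0.0591/6)(−4.142) = +0.339 V.

+0.339 V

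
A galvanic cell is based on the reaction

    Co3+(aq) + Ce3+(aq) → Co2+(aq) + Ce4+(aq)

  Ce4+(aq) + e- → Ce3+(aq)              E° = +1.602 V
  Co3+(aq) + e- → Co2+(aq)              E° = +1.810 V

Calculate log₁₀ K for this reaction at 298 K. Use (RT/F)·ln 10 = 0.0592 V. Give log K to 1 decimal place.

The Co³⁺/Co²⁺ couple is reduced (cathode); E°cell = +1.810 − (+1.602) = +0.208 V with n = 1.
At equilibrium E = 0, so log K = nE°cell / 0.0592 = (1)(+0.208) / 0.0592 = 3.5.

log K = 3.5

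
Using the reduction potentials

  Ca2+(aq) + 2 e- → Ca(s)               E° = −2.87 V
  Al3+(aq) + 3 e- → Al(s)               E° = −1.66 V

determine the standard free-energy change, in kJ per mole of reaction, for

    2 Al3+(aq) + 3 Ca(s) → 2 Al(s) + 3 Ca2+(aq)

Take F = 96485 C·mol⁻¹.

−700 kJ/mol

In the reaction as written Al3+(aq) is reduced, so the Al³⁺/Al couple is the cathode and Ca²⁺/Ca is the anode.
E°cell = −1.66 − (−2.87) = +1.21 V; balancing electrons gives n = 6.
ΔG° = −nFE°cell = −(6)(96485)(+1.21) J/mol = −700 kJ/mol.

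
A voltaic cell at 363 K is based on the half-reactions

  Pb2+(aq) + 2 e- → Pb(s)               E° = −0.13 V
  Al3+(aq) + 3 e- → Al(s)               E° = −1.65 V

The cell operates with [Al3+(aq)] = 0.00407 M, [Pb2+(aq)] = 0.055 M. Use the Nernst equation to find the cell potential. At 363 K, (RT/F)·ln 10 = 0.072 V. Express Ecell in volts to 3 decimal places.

Since E°(Pb²⁺/Pb) > E°(Al³⁺/Al), Pb²⁺/Pb serves as the cathode.
The standard potential is −0.13 − (−1.65) = +1.52 V and the balanced reaction transfers n = 6 electrons.
Balancing gives 3 Pb2+(aq) + 2 Al(s) → 3 Pb(s) + 2 Al3+(aq); hence Q = [Al3+(aq)]^2 / [Pb2+(aq)]^3 = 0.0996 (log Q = −1.002).
Applying E = E° − (RT ln10/nF)·log Q gives +1.52 − (0.072/6)(−1.002) = +1.532 V.

+1.532 V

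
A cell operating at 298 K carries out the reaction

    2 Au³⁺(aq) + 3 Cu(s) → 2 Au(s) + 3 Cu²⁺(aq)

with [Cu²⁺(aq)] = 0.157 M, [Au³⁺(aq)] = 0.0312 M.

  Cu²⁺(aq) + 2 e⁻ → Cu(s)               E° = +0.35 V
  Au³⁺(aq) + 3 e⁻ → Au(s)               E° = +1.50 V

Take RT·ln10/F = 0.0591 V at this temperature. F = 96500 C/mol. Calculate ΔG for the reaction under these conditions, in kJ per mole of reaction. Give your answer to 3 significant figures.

The standard cell potential is +1.50 − (+0.35) = +1.15 V, with n = 6 electrons in the balanced equation.
The reaction quotient is [Cu²⁺(aq)]^3 / [Au³⁺(aq)]^2 = 3.98; by Nernst, E = +1.15 − (0.0591/6)(0.599) = +1.1441 V.
Finally ΔG = −nFE = −(6)(96500 C/mol)(+1.1441 V) = −662 kJ/mol.

−662 kJ/mol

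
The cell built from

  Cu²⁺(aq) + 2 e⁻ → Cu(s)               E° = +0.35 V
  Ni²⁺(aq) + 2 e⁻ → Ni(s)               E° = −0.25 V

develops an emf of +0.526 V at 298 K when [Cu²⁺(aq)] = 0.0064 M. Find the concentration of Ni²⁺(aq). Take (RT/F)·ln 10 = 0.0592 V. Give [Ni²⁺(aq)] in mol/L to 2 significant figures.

2.0 M

With Cu²⁺/Cu at the cathode and Ni²⁺/Ni at the anode, E°cell = +0.35 − (−0.25) = +0.60 V (n = 2).
From the Nernst equation, log Q = n(E° − E)/0.0592 = 2·(+0.60 − (+0.526))/0.0592 = 2.500.
For Cu²⁺(aq) + Ni(s) → Cu(s) + Ni²⁺(aq), the reaction quotient is Q = [Ni²⁺(aq)] / [Cu²⁺(aq)].
Isolating [Ni²⁺(aq)] in Q = 10^{2.500} yields log [Ni²⁺(aq)] = 0.306, i.e. 2.0 M.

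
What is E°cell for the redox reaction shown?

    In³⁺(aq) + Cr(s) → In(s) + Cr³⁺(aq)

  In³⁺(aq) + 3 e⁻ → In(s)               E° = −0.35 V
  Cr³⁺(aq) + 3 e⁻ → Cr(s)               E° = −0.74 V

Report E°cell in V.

+0.39 V

In the reaction as written, In³⁺(aq) is reduced (cathode) and Cr³⁺(aq) is produced by oxidation at the anode.
E°cell = E°(cathode) − E°(anode) = −0.35 − (−0.74) = +0.39 V.
The positive value indicates the reaction is spontaneous as written.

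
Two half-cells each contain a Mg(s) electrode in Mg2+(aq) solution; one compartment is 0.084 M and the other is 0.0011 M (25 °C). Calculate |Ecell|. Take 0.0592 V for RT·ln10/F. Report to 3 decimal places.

For a concentration cell E°cell = 0, since both electrodes use the same couple.
The compartment with the higher Mg2+(aq) concentration (0.084 M) acts as the cathode; ions are reduced there and produced at the dilute (0.0011 M) anode.
With n = 2, Ecell = −(0.0592/2)·log([dilute]/[conc]) = −(0.0592/2)·log(0.0011/0.084) = +0.056 V.

0.056 V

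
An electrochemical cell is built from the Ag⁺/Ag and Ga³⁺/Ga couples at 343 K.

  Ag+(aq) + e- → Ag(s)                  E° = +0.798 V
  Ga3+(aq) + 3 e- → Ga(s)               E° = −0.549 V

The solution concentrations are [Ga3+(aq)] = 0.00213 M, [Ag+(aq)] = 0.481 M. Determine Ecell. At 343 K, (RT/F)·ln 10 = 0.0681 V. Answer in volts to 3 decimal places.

+1.386 V

The Ag⁺/Ag couple has the more positive E°, so it is the cathode; Ga³⁺/Ga is the anode.
The standard potential is +0.798 − (−0.549) = +1.347 V and the balanced reaction transfers n = 3 electrons.
Balancing gives 3 Ag+(aq) + Ga(s) → 3 Ag(s) + Ga3+(aq); hence Q = [Ga3+(aq)] / [Ag+(aq)]^3 = 0.0191 (log Q = −1.718).
E = E° − (0.0681/n)·log Q = +1.347 − (0.0681/3)(−1.718) = +1.386 V.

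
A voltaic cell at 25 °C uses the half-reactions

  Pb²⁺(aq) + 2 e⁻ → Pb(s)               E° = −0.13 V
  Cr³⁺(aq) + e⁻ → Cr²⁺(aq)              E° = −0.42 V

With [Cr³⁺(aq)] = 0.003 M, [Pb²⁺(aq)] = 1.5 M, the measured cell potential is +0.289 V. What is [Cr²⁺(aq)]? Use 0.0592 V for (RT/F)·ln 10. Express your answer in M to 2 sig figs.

0.0024 M

The Pb²⁺/Pb couple has the larger reduction potential, so it is the cathode: E°cell = −0.13 − (−0.42) = +0.29 V and n = 2.
Since E = E° − (0.0592/n)·log Q, log Q = n(E° − E)/0.0592 = 0.034.
Balancing electrons gives Pb²⁺(aq) + 2 Cr²⁺(aq) → Pb(s) + 2 Cr³⁺(aq); thus Q = [Cr³⁺(aq)]^2 / ([Pb²⁺(aq)]·[Cr²⁺(aq)]^2).
Solving for the unknown gives log [Cr²⁺(aq)] = −2.628, so [Cr²⁺(aq)] ≈ 0.0024 M.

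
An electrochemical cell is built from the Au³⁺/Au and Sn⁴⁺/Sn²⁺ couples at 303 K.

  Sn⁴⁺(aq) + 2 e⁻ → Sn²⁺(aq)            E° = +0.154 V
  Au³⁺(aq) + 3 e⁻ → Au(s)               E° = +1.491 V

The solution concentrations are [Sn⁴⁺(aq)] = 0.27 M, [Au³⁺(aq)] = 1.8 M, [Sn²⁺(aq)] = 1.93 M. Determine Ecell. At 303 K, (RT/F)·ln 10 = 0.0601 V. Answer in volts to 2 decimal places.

+1.37 V

Au³⁺/Au is reduced (cathode, E° = +1.491 V) and Sn⁴⁺/Sn²⁺ is oxidized (anode).
The standard potential is +1.491 − (+0.154) = +1.337 V and the balanced reaction transfers n = 6 electrons.
For the overall reaction 2 Au³⁺(aq) + 3 Sn²⁺(aq) → 2 Au(s) + 3 Sn⁴⁺(aq), Q = [Sn⁴⁺(aq)]^3 / ([Au³⁺(aq)]^2·[Sn²⁺(aq)]^3) = 0.000845, giving log Q = −3.073.
Applying E = E° − (RT ln10/nF)·log Q gives +1.337 − (0.0601/6)(−3.073) = +1.37 V.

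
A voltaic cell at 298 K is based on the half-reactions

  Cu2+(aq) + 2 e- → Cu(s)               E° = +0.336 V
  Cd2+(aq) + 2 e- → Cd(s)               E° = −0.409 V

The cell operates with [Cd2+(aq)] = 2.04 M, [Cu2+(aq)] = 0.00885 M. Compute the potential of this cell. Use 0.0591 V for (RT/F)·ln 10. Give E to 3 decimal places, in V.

Since E°(Cu²⁺/Cu) > E°(Cd²⁺/Cd), Cu²⁺/Cu serves as the cathode.
E°cell = +0.336 − (−0.409) = +0.745 V, with n = 2 electrons transferred.
The balanced reaction is Cu2+(aq) + Cd(s) → Cu(s) + Cd2+(aq), so Q = [Cd2+(aq)] / [Cu2+(aq)] = 231 and log Q = 2.363.
E = E° − (0.0591/n)·log Q = +0.745 − (0.0591/2)(2.363) = +0.675 V.

+0.675 V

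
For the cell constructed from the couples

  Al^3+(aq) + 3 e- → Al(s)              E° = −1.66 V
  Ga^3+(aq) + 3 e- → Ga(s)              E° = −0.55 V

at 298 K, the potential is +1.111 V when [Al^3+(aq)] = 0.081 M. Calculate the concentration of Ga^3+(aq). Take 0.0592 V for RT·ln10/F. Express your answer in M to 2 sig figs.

0.091 M

Ga³⁺/Ga is the cathode (higher E°); E°cell = −0.55 − (−1.66) = +1.11 V with n = 3.
Rearranging E = E° − (0.0592/n)·log Q gives log Q = 3(+1.11 − (+1.111))/0.0592 = −0.051.
For Ga^3+(aq) + Al(s) → Ga(s) + Al^3+(aq), the reaction quotient is Q = [Al^3+(aq)] / [Ga^3+(aq)].
Isolating [Ga^3+(aq)] in Q = 10^{−0.051} yields log [Ga^3+(aq)] = −1.041, i.e. 0.091 M.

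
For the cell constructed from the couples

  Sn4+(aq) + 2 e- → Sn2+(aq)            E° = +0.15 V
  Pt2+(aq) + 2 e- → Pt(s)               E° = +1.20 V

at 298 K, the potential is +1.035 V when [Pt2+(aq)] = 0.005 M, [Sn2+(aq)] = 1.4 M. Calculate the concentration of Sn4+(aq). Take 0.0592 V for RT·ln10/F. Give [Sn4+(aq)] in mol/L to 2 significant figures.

0.022 M

The Pt²⁺/Pt couple has the larger reduction potential, so it is the cathode: E°cell = +1.20 − (+0.15) = +1.05 V and n = 2.
From the Nernst equation, log Q = n(E° − E)/0.0592 = 2·(+1.05 − (+1.035))/0.0592 = 0.507.
For Pt2+(aq) + Sn2+(aq) → Pt(s) + Sn4+(aq), the reaction quotient is Q = [Sn4+(aq)] / ([Pt2+(aq)]·[Sn2+(aq)]).
Solving for the unknown gives log [Sn4+(aq)] = −1.648, so [Sn4+(aq)] ≈ 0.022 M.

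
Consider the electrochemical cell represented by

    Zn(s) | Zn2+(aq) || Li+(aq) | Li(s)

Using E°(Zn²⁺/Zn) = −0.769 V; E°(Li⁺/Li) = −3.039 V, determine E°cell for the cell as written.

By convention the left-hand electrode in cell notation is the anode (oxidation) and the right-hand electrode is the cathode (reduction).
E°cell = E°(right) − E°(left) = −3.039 − (−0.769) = −2.270 V.
The negative sign shows that, as written, the cell would require an external voltage to drive the reaction.

−2.270 V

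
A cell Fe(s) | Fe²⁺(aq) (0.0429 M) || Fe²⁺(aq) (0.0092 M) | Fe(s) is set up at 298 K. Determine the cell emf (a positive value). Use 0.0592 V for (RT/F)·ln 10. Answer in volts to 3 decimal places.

For a concentration cell E°cell = 0, since both electrodes use the same couple.
The compartment with the higher Fe²⁺(aq) concentration (0.0429 M) acts as the cathode; ions are reduced there and produced at the dilute (0.0092 M) anode.
With n = 2, Ecell = −(0.0592/2)·log([dilute]/[conc]) = −(0.0592/2)·log(0.0092/0.0429) = +0.020 V.

0.020 V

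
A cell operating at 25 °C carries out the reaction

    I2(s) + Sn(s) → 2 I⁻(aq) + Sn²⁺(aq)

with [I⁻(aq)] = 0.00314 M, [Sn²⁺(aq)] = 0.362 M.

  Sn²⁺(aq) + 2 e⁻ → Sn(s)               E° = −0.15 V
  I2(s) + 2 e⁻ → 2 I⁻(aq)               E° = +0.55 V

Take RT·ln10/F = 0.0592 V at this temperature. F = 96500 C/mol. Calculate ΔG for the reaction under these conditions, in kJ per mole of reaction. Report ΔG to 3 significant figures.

−166 kJ/mol

The standard cell potential is +0.55 − (−0.15) = +0.70 V, with n = 2 electrons in the balanced equation.
The reaction quotient is [I⁻(aq)]^2·[Sn²⁺(aq)] = 3.57×10^−6; by Nernst, E = +0.70 − (0.0592/2)(−5.447) = +0.8612 V.
Then ΔG = −nFE = −2 × 96500 × +0.8612 J/mol = −166 kJ/mol.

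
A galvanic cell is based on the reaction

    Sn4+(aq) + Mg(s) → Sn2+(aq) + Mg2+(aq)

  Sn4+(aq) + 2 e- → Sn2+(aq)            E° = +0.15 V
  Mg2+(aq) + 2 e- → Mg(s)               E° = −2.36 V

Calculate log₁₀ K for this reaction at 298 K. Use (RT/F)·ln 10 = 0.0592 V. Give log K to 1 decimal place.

The Sn⁴⁺/Sn²⁺ couple is reduced (cathode); E°cell = +0.15 − (−2.36) = +2.51 V with n = 2.
At equilibrium E = 0, so log K = nE°cell / 0.0592 = (2)(+2.51) / 0.0592 = 84.8.

log K = 84.8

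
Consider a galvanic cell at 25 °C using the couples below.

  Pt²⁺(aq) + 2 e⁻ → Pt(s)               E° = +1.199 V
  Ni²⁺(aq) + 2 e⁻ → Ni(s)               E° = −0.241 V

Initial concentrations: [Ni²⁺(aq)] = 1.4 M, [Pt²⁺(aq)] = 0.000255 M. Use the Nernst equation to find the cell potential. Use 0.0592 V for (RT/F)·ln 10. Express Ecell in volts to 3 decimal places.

The Pt²⁺/Pt couple has the more positive E°, so it is the cathode; Ni²⁺/Ni is the anode.
E°cell = +1.199 − (−0.241) = +1.440 V, with n = 2 electrons transferred.
The balanced reaction is Pt²⁺(aq) + Ni(s) → Pt(s) + Ni²⁺(aq), so Q = [Ni²⁺(aq)] / [Pt²⁺(aq)] = 5.49×10^3 and log Q = 3.740.
By the Nernst equation, E = +1.440 − (0.0592/2)·(3.740) = +1.329 V.

+1.329 V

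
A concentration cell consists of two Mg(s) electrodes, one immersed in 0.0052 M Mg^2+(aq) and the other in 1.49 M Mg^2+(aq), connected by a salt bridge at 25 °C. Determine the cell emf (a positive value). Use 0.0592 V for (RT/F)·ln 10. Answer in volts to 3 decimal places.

0.073 V

For a concentration cell E°cell = 0, since both electrodes use the same couple.
The compartment with the higher Mg^2+(aq) concentration (1.49 M) acts as the cathode; ions are reduced there and produced at the dilute (0.0052 M) anode.
With n = 2, Ecell = −(0.0592/2)·log([dilute]/[conc]) = −(0.0592/2)·log(0.0052/1.49) = +0.073 V.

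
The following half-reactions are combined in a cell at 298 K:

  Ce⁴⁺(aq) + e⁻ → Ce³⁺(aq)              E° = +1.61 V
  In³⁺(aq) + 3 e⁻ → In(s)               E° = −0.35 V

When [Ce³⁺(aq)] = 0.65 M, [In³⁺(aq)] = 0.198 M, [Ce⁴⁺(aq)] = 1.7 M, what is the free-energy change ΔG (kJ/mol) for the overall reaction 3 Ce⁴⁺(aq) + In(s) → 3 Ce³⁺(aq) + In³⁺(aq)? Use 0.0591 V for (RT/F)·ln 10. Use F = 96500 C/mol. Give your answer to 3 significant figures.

The standard cell potential is +1.61 − (−0.35) = +1.96 V, with n = 3 electrons in the balanced equation.
Q = ([Ce³⁺(aq)]^3·[In³⁺(aq)]) / [Ce⁴⁺(aq)]^3 = 0.0111, so log Q = −1.956 and E = +1.96 − (0.0591/3)(−1.956) = +1.9985 V.
Finally ΔG = −nFE = −(3)(96500 C/mol)(+1.9985 V) = −579 kJ/mol.

−579 kJ/mol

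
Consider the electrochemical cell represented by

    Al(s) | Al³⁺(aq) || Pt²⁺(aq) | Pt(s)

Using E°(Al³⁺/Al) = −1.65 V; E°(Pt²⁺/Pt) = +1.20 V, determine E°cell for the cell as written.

By convention the left-hand electrode in cell notation is the anode (oxidation) and the right-hand electrode is the cathode (reduction).
E°cell = E°(right) − E°(left) = +1.20 − (−1.65) = +2.85 V.

+2.85 V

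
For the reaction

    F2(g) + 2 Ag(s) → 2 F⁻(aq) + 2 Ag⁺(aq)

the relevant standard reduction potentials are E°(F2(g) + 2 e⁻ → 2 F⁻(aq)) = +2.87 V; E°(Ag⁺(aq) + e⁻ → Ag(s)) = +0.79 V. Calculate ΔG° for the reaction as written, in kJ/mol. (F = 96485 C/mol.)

In the reaction as written F2(g) is reduced, so the F₂/F⁻ couple is the cathode and Ag⁺/Ag is the anode.
E°cell = +2.87 − (+0.79) = +2.08 V; balancing electrons gives n = 2.
ΔG° = −nFE°cell = −(2)(96485)(+2.08) J/mol = −401 kJ/mol.

−401 kJ/mol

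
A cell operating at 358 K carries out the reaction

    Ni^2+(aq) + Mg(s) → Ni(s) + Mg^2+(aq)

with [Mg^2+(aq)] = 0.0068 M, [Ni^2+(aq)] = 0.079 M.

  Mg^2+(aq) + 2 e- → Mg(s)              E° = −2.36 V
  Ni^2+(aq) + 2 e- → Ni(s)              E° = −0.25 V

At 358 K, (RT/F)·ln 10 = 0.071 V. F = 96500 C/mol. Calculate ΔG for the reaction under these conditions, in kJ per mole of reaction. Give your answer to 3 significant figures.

−415 kJ/mol

The standard cell potential is −0.25 − (−2.36) = +2.11 V, with n = 2 electrons in the balanced equation.
Q = [Mg^2+(aq)] / [Ni^2+(aq)] = 0.0861, so log Q = −1.065 and E = +2.11 − (0.071/2)(−1.065) = +2.1478 V.
ΔG = −nFE = −(2)(96500)(+2.1478) J/mol = −415 kJ/mol.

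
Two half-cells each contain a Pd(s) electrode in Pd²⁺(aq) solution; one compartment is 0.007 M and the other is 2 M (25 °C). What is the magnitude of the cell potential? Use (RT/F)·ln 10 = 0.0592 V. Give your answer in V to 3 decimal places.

For a concentration cell E°cell = 0, since both electrodes use the same couple.
The compartment with the higher Pd²⁺(aq) concentration (2 M) acts as the cathode; ions are reduced there and produced at the dilute (0.007 M) anode.
With n = 2, Ecell = −(0.0592/2)·log([dilute]/[conc]) = −(0.0592/2)·log(0.007/2) = +0.073 V.

0.073 V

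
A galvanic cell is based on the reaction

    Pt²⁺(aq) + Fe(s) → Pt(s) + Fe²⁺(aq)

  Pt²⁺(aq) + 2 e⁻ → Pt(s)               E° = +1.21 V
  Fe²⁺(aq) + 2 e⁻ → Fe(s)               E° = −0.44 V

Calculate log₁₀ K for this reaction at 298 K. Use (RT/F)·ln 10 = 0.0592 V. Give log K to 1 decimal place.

log K = 55.7

The Pt²⁺/Pt couple is reduced (cathode); E°cell = +1.21 − (−0.44) = +1.65 V with n = 2.
At equilibrium E = 0, so log K = nE°cell / 0.0592 = (2)(+1.65) / 0.0592 = 55.7.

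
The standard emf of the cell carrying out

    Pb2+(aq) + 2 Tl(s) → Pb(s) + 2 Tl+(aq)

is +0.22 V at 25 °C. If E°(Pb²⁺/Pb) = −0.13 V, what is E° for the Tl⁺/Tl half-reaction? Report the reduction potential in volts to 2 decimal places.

−0.35 V

In the reaction as written the Pb²⁺/Pb couple is reduced (cathode) and Tl⁺/Tl is oxidized (anode), so E°cell = E°(Pb²⁺/Pb) − E°(Tl⁺/Tl).
E°(Tl⁺/Tl) = E°(cathode) − E°cell = −0.13 − (+0.22) = −0.35 V.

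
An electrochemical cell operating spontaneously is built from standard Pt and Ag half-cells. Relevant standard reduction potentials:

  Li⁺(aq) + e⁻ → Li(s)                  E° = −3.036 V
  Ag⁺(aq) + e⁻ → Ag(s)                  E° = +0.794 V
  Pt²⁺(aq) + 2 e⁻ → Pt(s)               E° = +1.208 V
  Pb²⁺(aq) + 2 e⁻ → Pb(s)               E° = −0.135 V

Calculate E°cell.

+0.414 V

The Pt²⁺/Pt couple has the higher E°, so Pt ion is reduced (cathode) and Ag is oxidized (anode).
E°cell = E°(cathode) − E°(anode) = +1.208 − (+0.794) = +0.414 V.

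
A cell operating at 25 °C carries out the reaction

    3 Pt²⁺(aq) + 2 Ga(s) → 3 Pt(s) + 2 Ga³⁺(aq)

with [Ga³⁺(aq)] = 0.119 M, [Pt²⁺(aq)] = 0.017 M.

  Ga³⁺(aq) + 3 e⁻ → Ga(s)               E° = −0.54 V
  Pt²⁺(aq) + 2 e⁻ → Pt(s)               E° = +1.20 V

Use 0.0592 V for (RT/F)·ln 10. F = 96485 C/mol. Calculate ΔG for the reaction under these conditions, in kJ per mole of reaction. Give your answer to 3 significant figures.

With Pt²⁺/Pt reduced at the cathode, E°cell = +1.20 − (−0.54) = +1.74 V and n = 6.
The reaction quotient is [Ga³⁺(aq)]^2 / [Pt²⁺(aq)]^3 = 2.88×10^3; by Nernst, E = +1.74 − (0.0592/6)(3.460) = +1.7059 V.
Finally ΔG = −nFE = −(6)(96485 C/mol)(+1.7059 V) = −988 kJ/mol.

−988 kJ/mol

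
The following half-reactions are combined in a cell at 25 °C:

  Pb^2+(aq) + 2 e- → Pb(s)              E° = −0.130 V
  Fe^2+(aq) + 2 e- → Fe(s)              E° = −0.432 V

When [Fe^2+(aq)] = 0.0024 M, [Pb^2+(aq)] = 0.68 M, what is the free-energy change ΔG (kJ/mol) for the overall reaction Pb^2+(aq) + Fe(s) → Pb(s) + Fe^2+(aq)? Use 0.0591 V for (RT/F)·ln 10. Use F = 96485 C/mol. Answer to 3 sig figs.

The standard cell potential is −0.130 − (−0.432) = +0.302 V, with n = 2 electrons in the balanced equation.
The reaction quotient is [Fe^2+(aq)] / [Pb^2+(aq)] = 0.00353; by Nernst, E = +0.302 − (0.0591/2)(−2.452) = +0.3745 V.
Finally ΔG = −nFE = −(2)(96485 C/mol)(+0.3745 V) = −72.3 kJ/mol.

−72.3 kJ/mol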